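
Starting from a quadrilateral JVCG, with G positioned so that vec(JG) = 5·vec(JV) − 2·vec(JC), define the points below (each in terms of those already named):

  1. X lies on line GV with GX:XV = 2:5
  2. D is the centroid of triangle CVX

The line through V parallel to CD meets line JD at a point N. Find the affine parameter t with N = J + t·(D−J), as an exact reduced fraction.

t = 12/17

Assign J = (0, 0), V = (1, 0), C = (0, 1), G = (5, -2) — the answer is frame-independent, so this choice is without loss of generality.
1. X lies on line GV with GX:XV = 2:5 ⇒ X = (27/7, -10/7)
2. D is the centroid of triangle CVX ⇒ D = (34/21, -1/7)
through V parallel to CD: direction (34/21, -8/7); meets JD at N = (8/7, -12/119)
N = J + t·(D−J) with t = 12/17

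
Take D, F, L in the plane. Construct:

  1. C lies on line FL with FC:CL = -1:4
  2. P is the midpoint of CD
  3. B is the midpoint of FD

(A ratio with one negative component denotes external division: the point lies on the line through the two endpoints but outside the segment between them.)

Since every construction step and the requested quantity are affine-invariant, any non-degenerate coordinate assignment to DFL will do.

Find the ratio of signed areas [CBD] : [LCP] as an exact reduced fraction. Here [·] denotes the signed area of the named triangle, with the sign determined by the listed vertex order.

Assign D = (0, 0), F = (1, 0), L = (0, 1) — the answer is frame-independent, so this choice is without loss of generality.
1. C lies on line FL with FC:CL = -1:4 ⇒ C = (4/3, -1/3)
2. P is the midpoint of CD ⇒ P = (2/3, -1/6)
3. B is the midpoint of FD ⇒ B = (1/2, 0)
2·[CBD] = 1/6, 2·[LCP] = -2/3
[CBD]:[LCP] = 1/6:-2/3 = -1/4

[CBD]:[LCP] = -1/4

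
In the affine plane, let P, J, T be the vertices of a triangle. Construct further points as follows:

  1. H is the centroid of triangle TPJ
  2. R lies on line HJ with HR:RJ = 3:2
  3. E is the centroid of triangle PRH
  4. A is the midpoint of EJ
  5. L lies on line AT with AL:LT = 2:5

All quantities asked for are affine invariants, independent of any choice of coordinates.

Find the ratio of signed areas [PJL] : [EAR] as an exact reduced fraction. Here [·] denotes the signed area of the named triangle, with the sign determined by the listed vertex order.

Assign P = (0, 0), J = (1, 0), T = (0, 1) — the answer is frame-independent, so this choice is without loss of generality.
1. H is the centroid of triangle TPJ ⇒ H = (1/3, 1/3)
2. R lies on line HJ with HR:RJ = 3:2 ⇒ R = (11/15, 2/15)
3. E is the centroid of triangle PRH ⇒ E = (16/45, 7/45)
4. A is the midpoint of EJ ⇒ A = (61/90, 7/90)
5. L lies on line AT with AL:LT = 2:5 ⇒ L = (61/126, 43/126)
2·[PJL] = 43/126, 2·[EAR] = 1/45
[PJL]:[EAR] = 43/126:1/45 = 215/14

[PJL]:[EAR] = 215/14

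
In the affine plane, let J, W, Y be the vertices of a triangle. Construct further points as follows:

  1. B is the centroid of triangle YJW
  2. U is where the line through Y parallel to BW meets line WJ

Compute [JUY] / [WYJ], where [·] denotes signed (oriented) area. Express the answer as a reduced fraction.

[JUY]:[WYJ] = 2

Choose coordinates J = (0, 0), W = (1, 0), Y = (0, 1).
1. B is the centroid of triangle YJW ⇒ B = (1/3, 1/3)
2. U is where the line through Y parallel to BW meets line WJ ⇒ U = (2, 0)
2·[JUY] = 2, 2·[WYJ] = 1
[JUY]:[WYJ] = 2:1 = 2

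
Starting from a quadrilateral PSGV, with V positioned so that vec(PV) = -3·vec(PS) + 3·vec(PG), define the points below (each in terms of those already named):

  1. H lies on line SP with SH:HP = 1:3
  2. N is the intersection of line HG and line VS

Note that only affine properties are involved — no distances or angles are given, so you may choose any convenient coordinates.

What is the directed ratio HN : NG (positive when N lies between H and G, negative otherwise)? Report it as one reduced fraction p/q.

HN:NG = 3/4

Set P = (0, 0), S = (1, 0), G = (0, 1), V = (-3, 3); any affine frame gives the same invariant.
1. H lies on line SP with SH:HP = 1:3 ⇒ H = (3/4, 0)
2. N is the intersection of line HG and line VS ⇒ N = (3/7, 3/7)
N = H + t·(G−H) with t = 3/7, so HN:NG = t:(1−t) = 3/7:4/7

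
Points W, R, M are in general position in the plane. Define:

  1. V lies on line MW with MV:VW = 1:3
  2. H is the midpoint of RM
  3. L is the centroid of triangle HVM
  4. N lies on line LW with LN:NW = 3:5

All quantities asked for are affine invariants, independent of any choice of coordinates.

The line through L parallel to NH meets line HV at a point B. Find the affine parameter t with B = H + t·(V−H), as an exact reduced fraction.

Assign W = (0, 0), R = (1, 0), M = (0, 1) — the answer is frame-independent, so this choice is without loss of generality.
1. V lies on line MW with MV:VW = 1:3 ⇒ V = (0, 3/4)
2. H is the midpoint of RM ⇒ H = (1/2, 1/2)
3. L is the centroid of triangle HVM ⇒ L = (1/6, 3/4)
4. N lies on line LW with LN:NW = 3:5 ⇒ N = (5/48, 15/32)
through L parallel to NH: direction (19/48, 1/32); meets HV at B = (1/44, 65/88)
B = H + t·(V−H) with t = 21/22

t = 21/22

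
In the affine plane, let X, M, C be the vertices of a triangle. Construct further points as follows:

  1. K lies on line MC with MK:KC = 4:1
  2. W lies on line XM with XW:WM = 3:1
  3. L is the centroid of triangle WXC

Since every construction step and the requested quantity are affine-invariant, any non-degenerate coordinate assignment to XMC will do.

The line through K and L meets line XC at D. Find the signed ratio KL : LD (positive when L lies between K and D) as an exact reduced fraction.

KL:LD = -1/5

Choose coordinates X = (0, 0), M = (1, 0), C = (0, 1).
1. K lies on line MC with MK:KC = 4:1 ⇒ K = (1/5, 4/5)
2. W lies on line XM with XW:WM = 3:1 ⇒ W = (3/4, 0)
3. L is the centroid of triangle WXC ⇒ L = (1/4, 1/3)
line KL meets XC at D = (0, 8/3)
L = K + t·(D−K) with t = -1/4, so KL:LD = -1/4:5/4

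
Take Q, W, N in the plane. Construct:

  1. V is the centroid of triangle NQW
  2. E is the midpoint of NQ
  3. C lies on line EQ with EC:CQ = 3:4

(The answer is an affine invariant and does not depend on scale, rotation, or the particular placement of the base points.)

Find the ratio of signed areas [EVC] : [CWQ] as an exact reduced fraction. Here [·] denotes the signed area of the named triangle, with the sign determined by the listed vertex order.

[EVC]:[CWQ] = 1/4

Assign Q = (0, 0), W = (1, 0), N = (0, 1) — the answer is frame-independent, so this choice is without loss of generality.
1. V is the centroid of triangle NQW ⇒ V = (1/3, 1/3)
2. E is the midpoint of NQ ⇒ E = (0, 1/2)
3. C lies on line EQ with EC:CQ = 3:4 ⇒ C = (0, 2/7)
2·[EVC] = -1/14, 2·[CWQ] = -2/7
[EVC]:[CWQ] = -1/14:-2/7 = 1/4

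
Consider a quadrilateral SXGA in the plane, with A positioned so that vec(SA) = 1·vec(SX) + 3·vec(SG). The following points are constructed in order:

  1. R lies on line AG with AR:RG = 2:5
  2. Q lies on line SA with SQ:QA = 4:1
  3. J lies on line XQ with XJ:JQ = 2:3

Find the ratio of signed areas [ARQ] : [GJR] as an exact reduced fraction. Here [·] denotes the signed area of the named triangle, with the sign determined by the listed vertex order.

[ARQ]:[GJR] = 2/47

Assign S = (0, 0), X = (1, 0), G = (0, 1), A = (1, 3) — the answer is frame-independent, so this choice is without loss of generality.
1. R lies on line AG with AR:RG = 2:5 ⇒ R = (5/7, 17/7)
2. Q lies on line SA with SQ:QA = 4:1 ⇒ Q = (4/5, 12/5)
3. J lies on line XQ with XJ:JQ = 2:3 ⇒ J = (23/25, 24/25)
2·[ARQ] = 2/35, 2·[GJR] = 47/35
[ARQ]:[GJR] = 2/35:47/35 = 2/47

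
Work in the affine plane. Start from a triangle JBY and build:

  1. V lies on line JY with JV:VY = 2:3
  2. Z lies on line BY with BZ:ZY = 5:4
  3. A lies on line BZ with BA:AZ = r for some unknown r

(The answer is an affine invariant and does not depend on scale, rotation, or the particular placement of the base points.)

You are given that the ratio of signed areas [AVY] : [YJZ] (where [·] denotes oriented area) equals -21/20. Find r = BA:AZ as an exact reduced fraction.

Assign J = (0, 0), B = (1, 0), Y = (0, 1) — the answer is frame-independent, so this choice is without loss of generality.
1. V lies on line JY with JV:VY = 2:3 ⇒ V = (0, 2/5)
2. Z lies on line BY with BZ:ZY = 5:4 ⇒ Z = (4/9, 5/9)
3. With BA:AZ = r, write λ = r/(r+1) so A = B + λ·(Z−B); A is affine-linear in λ
Every point depending on A is an affine combination of A and λ-independent points, so each such coordinate is linear in λ; the λ² term in each signed area is a multiple of (Z−B)×(Z−B) = 0, so 2·[AVY] and 2·[YJZ] are each linear in λ. Evaluating at λ=0 and λ=1:
  2·[AVY] = 1/3·λ − 3/5,   2·[YJZ] = 4/9
So [AVY]:[YJZ] = (1/3·λ − 3/5) / (4/9). Setting this equal to -21/20:
  1/3·λ − 3/5 = -21/20·(4/9)  ⇒  λ = 2/5
Then r = λ/(1−λ) = (2/5)/(3/5) = 2/3. Check: with r = 2/3, A = (7/9, 2/9) and [AVY]:[YJZ] = -21/20 as required.

r = 2/3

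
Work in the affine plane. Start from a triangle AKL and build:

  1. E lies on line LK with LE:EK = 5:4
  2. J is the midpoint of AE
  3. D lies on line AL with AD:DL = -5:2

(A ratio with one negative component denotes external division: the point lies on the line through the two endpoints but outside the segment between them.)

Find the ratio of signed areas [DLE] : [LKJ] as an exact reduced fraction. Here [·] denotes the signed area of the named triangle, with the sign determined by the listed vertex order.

Work in coordinates with A = (0, 0), K = (1, 0), L = (0, 1).
1. E lies on line LK with LE:EK = 5:4 ⇒ E = (5/9, 4/9)
2. J is the midpoint of AE ⇒ J = (5/18, 2/9)
3. D lies on line AL with AD:DL = -5:2 ⇒ D = (0, 5/3)
2·[DLE] = 10/27, 2·[LKJ] = -1/2
[DLE]:[LKJ] = 10/27:-1/2 = -20/27

[DLE]:[LKJ] = -20/27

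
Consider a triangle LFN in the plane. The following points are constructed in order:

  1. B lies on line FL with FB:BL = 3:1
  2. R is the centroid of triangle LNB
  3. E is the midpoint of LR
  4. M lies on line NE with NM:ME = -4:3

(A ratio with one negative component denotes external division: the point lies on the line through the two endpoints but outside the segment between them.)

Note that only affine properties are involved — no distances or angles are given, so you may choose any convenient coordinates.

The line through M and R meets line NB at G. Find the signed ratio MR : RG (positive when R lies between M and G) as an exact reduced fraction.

Set L = (0, 0), F = (1, 0), N = (0, 1); any affine frame gives the same invariant.
1. B lies on line FL with FB:BL = 3:1 ⇒ B = (1/4, 0)
2. R is the centroid of triangle LNB ⇒ R = (1/12, 1/3)
3. E is the midpoint of LR ⇒ E = (1/24, 1/6)
4. M lies on line NE with NM:ME = -4:3 ⇒ M = (1/6, -7/3)
line MR meets NB at G = (1/14, 5/7)
R = M + t·(G−M) with t = 7/8, so MR:RG = 7/8:1/8

MR:RG = 7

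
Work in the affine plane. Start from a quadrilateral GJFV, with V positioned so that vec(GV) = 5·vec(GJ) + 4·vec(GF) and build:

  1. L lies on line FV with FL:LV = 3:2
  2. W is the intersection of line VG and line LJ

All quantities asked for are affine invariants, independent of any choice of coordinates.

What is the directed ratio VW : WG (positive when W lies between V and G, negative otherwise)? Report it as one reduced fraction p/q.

Assign G = (0, 0), J = (1, 0), F = (0, 1), V = (5, 4) — the answer is frame-independent, so this choice is without loss of generality.
1. L lies on line FV with FL:LV = 3:2 ⇒ L = (3, 14/5)
2. W is the intersection of line VG and line LJ ⇒ W = (7/3, 28/15)
W = V + t·(G−V) with t = 8/15, so VW:WG = t:(1−t) = 8/15:7/15

VW:WG = 8/7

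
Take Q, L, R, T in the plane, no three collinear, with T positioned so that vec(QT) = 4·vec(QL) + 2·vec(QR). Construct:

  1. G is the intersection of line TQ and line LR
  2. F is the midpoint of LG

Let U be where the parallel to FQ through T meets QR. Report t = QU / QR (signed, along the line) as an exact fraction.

t = 6/5

Work in coordinates with Q = (0, 0), L = (1, 0), R = (0, 1), T = (4, 2).
1. G is the intersection of line TQ and line LR ⇒ G = (2/3, 1/3)
2. F is the midpoint of LG ⇒ F = (5/6, 1/6)
through T parallel to FQ: direction (-5/6, -1/6); meets QR at U = (0, 6/5)
U = Q + t·(R−Q) with t = 6/5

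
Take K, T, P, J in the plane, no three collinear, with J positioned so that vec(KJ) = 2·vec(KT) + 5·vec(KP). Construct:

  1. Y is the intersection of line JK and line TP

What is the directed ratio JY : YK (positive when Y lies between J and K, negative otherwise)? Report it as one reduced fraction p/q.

Assign K = (0, 0), T = (1, 0), P = (0, 1), J = (2, 5) — the answer is frame-independent, so this choice is without loss of generality.
1. Y is the intersection of line JK and line TP ⇒ Y = (2/7, 5/7)
Y = J + t·(K−J) with t = 6/7, so JY:YK = t:(1−t) = 6/7:1/7

JY:YK = 6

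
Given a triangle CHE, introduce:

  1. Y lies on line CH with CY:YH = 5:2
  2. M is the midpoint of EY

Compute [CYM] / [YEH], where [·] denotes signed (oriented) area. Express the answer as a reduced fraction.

[CYM]:[YEH] = -5/4

Work in coordinates with C = (0, 0), H = (1, 0), E = (0, 1).
1. Y lies on line CH with CY:YH = 5:2 ⇒ Y = (5/7, 0)
2. M is the midpoint of EY ⇒ M = (5/14, 1/2)
2·[CYM] = 5/14, 2·[YEH] = -2/7
[CYM]:[YEH] = 5/14:-2/7 = -5/4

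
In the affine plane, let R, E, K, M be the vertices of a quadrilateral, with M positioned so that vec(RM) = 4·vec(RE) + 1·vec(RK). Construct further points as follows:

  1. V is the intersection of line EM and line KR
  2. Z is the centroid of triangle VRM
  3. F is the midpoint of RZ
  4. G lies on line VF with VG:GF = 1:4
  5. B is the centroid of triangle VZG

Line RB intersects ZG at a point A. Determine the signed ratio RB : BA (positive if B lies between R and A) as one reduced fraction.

Choose coordinates R = (0, 0), E = (1, 0), K = (0, 1), M = (4, 1).
1. V is the intersection of line EM and line KR ⇒ V = (0, -1/3)
2. Z is the centroid of triangle VRM ⇒ Z = (4/3, 2/9)
3. F is the midpoint of RZ ⇒ F = (2/3, 1/9)
4. G lies on line VF with VG:GF = 1:4 ⇒ G = (2/15, -11/45)
5. B is the centroid of triangle VZG ⇒ B = (22/45, -16/135)
line RB meets ZG at A = (176/375, -128/1125)
B = R + t·(A−R) with t = 25/24, so RB:BA = 25/24:-1/24

RB:BA = -25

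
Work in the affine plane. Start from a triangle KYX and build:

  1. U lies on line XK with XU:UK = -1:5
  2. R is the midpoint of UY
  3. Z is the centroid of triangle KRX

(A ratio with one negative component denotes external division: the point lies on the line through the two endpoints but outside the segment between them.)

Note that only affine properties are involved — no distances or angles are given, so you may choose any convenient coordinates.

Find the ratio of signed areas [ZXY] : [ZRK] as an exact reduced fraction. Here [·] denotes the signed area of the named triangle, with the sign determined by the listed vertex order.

[ZXY]:[ZRK] = 7/4

Work in coordinates with K = (0, 0), Y = (1, 0), X = (0, 1).
1. U lies on line XK with XU:UK = -1:5 ⇒ U = (0, 5/4)
2. R is the midpoint of UY ⇒ R = (1/2, 5/8)
3. Z is the centroid of triangle KRX ⇒ Z = (1/6, 13/24)
2·[ZXY] = -7/24, 2·[ZRK] = -1/6
[ZXY]:[ZRK] = -7/24:-1/6 = 7/4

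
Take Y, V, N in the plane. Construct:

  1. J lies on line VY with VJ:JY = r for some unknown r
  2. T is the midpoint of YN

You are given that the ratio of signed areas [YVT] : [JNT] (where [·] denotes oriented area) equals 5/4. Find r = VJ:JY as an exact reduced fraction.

Assign Y = (0, 0), V = (1, 0), N = (0, 1) — the answer is frame-independent, so this choice is without loss of generality.
1. With VJ:JY = r, write λ = r/(r+1) so J = V + λ·(Y−V); J is affine-linear in λ
2. T is the midpoint of YN ⇒ T = (0, 1/2)
Every point depending on J is an affine combination of J and λ-independent points, so each such coordinate is linear in λ; the λ² term in each signed area is a multiple of (Y−V)×(Y−V) = 0, so 2·[YVT] and 2·[JNT] are each linear in λ. Evaluating at λ=0 and λ=1:
  2·[YVT] = 1/2,   2·[JNT] = -1/2·λ + 1/2
So [YVT]:[JNT] = (1/2) / (-1/2·λ + 1/2). Setting this equal to 5/4:
  1/2 = 5/4·(-1/2·λ + 1/2)  ⇒  λ = 1/5
Then r = λ/(1−λ) = (1/5)/(4/5) = 1/4. Check: with r = 1/4, J = (4/5, 0) and [YVT]:[JNT] = 5/4 as required.

r = 1/4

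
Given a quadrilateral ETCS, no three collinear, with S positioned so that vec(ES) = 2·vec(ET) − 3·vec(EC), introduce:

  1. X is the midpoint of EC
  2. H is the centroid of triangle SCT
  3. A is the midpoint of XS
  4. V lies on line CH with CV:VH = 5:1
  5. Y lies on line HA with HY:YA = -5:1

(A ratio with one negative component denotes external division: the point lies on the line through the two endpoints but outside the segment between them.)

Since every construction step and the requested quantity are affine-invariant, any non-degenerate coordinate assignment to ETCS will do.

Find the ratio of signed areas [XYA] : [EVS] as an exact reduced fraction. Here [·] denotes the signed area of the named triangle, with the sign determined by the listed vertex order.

[XYA]:[EVS] = -21/248

Choose coordinates E = (0, 0), T = (1, 0), C = (0, 1), S = (2, -3).
1. X is the midpoint of EC ⇒ X = (0, 1/2)
2. H is the centroid of triangle SCT ⇒ H = (1, -2/3)
3. A is the midpoint of XS ⇒ A = (1, -5/4)
4. V lies on line CH with CV:VH = 5:1 ⇒ V = (5/6, -7/18)
5. Y lies on line HA with HY:YA = -5:1 ⇒ Y = (1, -67/48)
2·[XYA] = 7/48, 2·[EVS] = -31/18
[XYA]:[EVS] = 7/48:-31/18 = -21/248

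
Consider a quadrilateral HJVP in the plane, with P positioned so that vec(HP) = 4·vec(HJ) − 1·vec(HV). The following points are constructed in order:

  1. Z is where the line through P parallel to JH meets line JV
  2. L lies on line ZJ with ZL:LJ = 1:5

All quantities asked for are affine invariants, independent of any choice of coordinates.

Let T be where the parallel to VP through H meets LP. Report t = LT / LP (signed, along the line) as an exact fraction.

t = -1/11

Set H = (0, 0), J = (1, 0), V = (0, 1), P = (4, -1); any affine frame gives the same invariant.
1. Z is where the line through P parallel to JH meets line JV ⇒ Z = (2, -1)
2. L lies on line ZJ with ZL:LJ = 1:5 ⇒ L = (11/6, -5/6)
through H parallel to VP: direction (4, -2); meets LP at T = (18/11, -9/11)
T = L + t·(P−L) with t = -1/11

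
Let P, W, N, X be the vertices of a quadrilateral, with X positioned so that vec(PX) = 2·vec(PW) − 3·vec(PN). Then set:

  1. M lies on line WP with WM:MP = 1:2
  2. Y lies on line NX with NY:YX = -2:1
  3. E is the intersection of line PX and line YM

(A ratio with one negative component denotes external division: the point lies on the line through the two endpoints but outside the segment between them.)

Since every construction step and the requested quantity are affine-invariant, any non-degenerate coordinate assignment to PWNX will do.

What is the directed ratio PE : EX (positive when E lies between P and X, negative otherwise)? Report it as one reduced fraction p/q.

Choose coordinates P = (0, 0), W = (1, 0), N = (0, 1), X = (2, -3).
1. M lies on line WP with WM:MP = 1:2 ⇒ M = (2/3, 0)
2. Y lies on line NX with NY:YX = -2:1 ⇒ Y = (4, -7)
3. E is the intersection of line PX and line YM ⇒ E = (7/3, -7/2)
E = P + t·(X−P) with t = 7/6, so PE:EX = t:(1−t) = 7/6:-1/6

PE:EX = -7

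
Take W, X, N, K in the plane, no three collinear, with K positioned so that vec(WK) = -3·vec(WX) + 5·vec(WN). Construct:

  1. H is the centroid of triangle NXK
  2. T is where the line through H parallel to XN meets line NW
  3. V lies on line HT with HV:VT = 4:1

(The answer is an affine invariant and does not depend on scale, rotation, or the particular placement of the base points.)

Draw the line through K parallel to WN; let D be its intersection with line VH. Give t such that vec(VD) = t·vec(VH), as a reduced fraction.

t = 43/8

Set W = (0, 0), X = (1, 0), N = (0, 1), K = (-3, 5); any affine frame gives the same invariant.
1. H is the centroid of triangle NXK ⇒ H = (-2/3, 2)
2. T is where the line through H parallel to XN meets line NW ⇒ T = (0, 4/3)
3. V lies on line HT with HV:VT = 4:1 ⇒ V = (-2/15, 22/15)
through K parallel to WN: direction (0, 1); meets VH at D = (-3, 13/3)
D = V + t·(H−V) with t = 43/8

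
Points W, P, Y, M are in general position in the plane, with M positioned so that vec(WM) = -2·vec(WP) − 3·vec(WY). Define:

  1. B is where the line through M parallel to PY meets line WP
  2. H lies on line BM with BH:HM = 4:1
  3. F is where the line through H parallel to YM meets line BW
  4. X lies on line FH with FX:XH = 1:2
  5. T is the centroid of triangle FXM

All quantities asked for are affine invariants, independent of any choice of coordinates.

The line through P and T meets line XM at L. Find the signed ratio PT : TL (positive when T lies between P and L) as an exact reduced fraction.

Choose coordinates W = (0, 0), P = (1, 0), Y = (0, 1), M = (-2, -3).
1. B is where the line through M parallel to PY meets line WP ⇒ B = (-5, 0)
2. H lies on line BM with BH:HM = 4:1 ⇒ H = (-13/5, -12/5)
3. F is where the line through H parallel to YM meets line BW ⇒ F = (-7/5, 0)
4. X lies on line FH with FX:XH = 1:2 ⇒ X = (-9/5, -4/5)
5. T is the centroid of triangle FXM ⇒ T = (-26/15, -19/15)
line PT meets XM at L = (-133/72, -95/72)
T = P + t·(L−P) with t = 24/25, so PT:TL = 24/25:1/25

PT:TL = 24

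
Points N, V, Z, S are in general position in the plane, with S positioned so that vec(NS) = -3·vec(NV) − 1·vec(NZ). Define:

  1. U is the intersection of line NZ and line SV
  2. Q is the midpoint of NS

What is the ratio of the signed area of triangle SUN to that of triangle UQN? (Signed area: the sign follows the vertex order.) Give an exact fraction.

Choose coordinates N = (0, 0), V = (1, 0), Z = (0, 1), S = (-3, -1).
1. U is the intersection of line NZ and line SV ⇒ U = (0, -1/4)
2. Q is the midpoint of NS ⇒ Q = (-3/2, -1/2)
2·[SUN] = 3/4, 2·[UQN] = -3/8
[SUN]:[UQN] = 3/4:-3/8 = -2

[SUN]:[UQN] = -2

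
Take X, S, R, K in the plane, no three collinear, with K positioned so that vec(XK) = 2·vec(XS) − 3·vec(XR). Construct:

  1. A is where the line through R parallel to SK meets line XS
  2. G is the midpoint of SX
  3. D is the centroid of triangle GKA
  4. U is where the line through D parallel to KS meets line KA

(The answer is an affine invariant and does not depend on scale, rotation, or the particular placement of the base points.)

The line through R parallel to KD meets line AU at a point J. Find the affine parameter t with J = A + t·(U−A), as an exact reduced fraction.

t = 28/5

Choose coordinates X = (0, 0), S = (1, 0), R = (0, 1), K = (2, -3).
1. A is where the line through R parallel to SK meets line XS ⇒ A = (1/3, 0)
2. G is the midpoint of SX ⇒ G = (1/2, 0)
3. D is the centroid of triangle GKA ⇒ D = (17/18, -1)
4. U is where the line through D parallel to KS meets line KA ⇒ U = (37/36, -5/4)
through R parallel to KD: direction (-19/18, 2); meets AU at J = (38/9, -7)
J = A + t·(U−A) with t = 28/5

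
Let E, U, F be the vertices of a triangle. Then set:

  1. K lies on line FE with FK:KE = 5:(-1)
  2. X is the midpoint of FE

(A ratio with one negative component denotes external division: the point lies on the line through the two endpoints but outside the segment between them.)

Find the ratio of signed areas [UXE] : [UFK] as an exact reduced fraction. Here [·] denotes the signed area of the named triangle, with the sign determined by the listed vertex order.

Assign E = (0, 0), U = (1, 0), F = (0, 1) — the answer is frame-independent, so this choice is without loss of generality.
1. K lies on line FE with FK:KE = 5:(-1) ⇒ K = (0, -1/4)
2. X is the midpoint of FE ⇒ X = (0, 1/2)
2·[UXE] = 1/2, 2·[UFK] = 5/4
[UXE]:[UFK] = 1/2:5/4 = 2/5

[UXE]:[UFK] = 2/5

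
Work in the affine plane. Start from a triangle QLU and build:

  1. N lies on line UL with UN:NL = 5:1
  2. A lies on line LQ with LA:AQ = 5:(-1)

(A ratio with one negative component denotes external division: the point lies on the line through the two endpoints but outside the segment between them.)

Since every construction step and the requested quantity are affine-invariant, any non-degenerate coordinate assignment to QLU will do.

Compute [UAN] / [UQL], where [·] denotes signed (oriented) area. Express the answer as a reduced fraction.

Assign Q = (0, 0), L = (1, 0), U = (0, 1) — the answer is frame-independent, so this choice is without loss of generality.
1. N lies on line UL with UN:NL = 5:1 ⇒ N = (5/6, 1/6)
2. A lies on line LQ with LA:AQ = 5:(-1) ⇒ A = (-1/4, 0)
2·[UAN] = 25/24, 2·[UQL] = 1
[UAN]:[UQL] = 25/24:1 = 25/24

[UAN]:[UQL] = 25/24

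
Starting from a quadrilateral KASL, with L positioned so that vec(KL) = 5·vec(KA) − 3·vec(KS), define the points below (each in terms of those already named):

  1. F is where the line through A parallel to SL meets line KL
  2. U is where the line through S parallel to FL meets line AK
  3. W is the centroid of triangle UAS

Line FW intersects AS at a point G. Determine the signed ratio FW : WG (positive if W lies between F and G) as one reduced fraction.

FW:WG = 17/10

Assign K = (0, 0), A = (1, 0), S = (0, 1), L = (5, -3) — the answer is frame-independent, so this choice is without loss of generality.
1. F is where the line through A parallel to SL meets line KL ⇒ F = (4, -12/5)
2. U is where the line through S parallel to FL meets line AK ⇒ U = (5/3, 0)
3. W is the centroid of triangle UAS ⇒ W = (8/9, 1/3)
line FW meets AS at G = (-16/17, 33/17)
W = F + t·(G−F) with t = 17/27, so FW:WG = 17/27:10/27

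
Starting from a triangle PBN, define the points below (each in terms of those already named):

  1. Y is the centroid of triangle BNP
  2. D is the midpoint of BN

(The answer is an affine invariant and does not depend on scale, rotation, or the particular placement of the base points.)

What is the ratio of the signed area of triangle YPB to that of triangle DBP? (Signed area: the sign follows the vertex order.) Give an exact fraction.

[YPB]:[DBP] = -2/3

Assign P = (0, 0), B = (1, 0), N = (0, 1) — the answer is frame-independent, so this choice is without loss of generality.
1. Y is the centroid of triangle BNP ⇒ Y = (1/3, 1/3)
2. D is the midpoint of BN ⇒ D = (1/2, 1/2)
2·[YPB] = 1/3, 2·[DBP] = -1/2
[YPB]:[DBP] = 1/3:-1/2 = -2/3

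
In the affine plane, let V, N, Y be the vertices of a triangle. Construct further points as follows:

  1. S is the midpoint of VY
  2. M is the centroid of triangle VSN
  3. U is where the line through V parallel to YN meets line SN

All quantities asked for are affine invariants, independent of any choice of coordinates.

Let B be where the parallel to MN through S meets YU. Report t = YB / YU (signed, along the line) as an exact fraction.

t = 2

Work in coordinates with V = (0, 0), N = (1, 0), Y = (0, 1).
1. S is the midpoint of VY ⇒ S = (0, 1/2)
2. M is the centroid of triangle VSN ⇒ M = (1/3, 1/6)
3. U is where the line through V parallel to YN meets line SN ⇒ U = (-1, 1)
through S parallel to MN: direction (2/3, -1/6); meets YU at B = (-2, 1)
B = Y + t·(U−Y) with t = 2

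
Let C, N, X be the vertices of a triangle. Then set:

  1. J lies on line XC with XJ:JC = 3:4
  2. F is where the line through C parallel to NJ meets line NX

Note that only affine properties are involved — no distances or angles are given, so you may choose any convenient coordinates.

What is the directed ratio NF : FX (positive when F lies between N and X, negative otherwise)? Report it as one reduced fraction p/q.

NF:FX = -4/7

Assign C = (0, 0), N = (1, 0), X = (0, 1) — the answer is frame-independent, so this choice is without loss of generality.
1. J lies on line XC with XJ:JC = 3:4 ⇒ J = (0, 4/7)
2. F is where the line through C parallel to NJ meets line NX ⇒ F = (7/3, -4/3)
F = N + t·(X−N) with t = -4/3, so NF:FX = t:(1−t) = -4/3:7/3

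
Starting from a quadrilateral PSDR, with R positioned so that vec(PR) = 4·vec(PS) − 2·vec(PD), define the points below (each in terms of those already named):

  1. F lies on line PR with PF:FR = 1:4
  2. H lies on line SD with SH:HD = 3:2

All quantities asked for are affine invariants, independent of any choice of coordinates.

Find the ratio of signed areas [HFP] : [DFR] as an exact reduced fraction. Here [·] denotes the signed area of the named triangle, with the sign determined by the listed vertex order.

[HFP]:[DFR] = -1/5

Set P = (0, 0), S = (1, 0), D = (0, 1), R = (4, -2); any affine frame gives the same invariant.
1. F lies on line PR with PF:FR = 1:4 ⇒ F = (4/5, -2/5)
2. H lies on line SD with SH:HD = 3:2 ⇒ H = (2/5, 3/5)
2·[HFP] = -16/25, 2·[DFR] = 16/5
[HFP]:[DFR] = -16/25:16/5 = -1/5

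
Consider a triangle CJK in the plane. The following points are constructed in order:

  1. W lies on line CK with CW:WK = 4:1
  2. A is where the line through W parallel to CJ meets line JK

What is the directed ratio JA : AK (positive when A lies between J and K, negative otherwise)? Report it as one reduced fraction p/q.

JA:AK = 4

Work in coordinates with C = (0, 0), J = (1, 0), K = (0, 1).
1. W lies on line CK with CW:WK = 4:1 ⇒ W = (0, 4/5)
2. A is where the line through W parallel to CJ meets line JK ⇒ A = (1/5, 4/5)
A = J + t·(K−J) with t = 4/5, so JA:AK = t:(1−t) = 4/5:1/5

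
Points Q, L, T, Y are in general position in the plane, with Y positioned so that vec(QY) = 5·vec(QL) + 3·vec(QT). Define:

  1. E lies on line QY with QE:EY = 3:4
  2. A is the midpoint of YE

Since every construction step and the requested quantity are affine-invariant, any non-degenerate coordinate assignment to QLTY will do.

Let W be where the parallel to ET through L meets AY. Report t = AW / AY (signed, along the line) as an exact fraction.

t = -27/10

Set Q = (0, 0), L = (1, 0), T = (0, 1), Y = (5, 3); any affine frame gives the same invariant.
1. E lies on line QY with QE:EY = 3:4 ⇒ E = (15/7, 9/7)
2. A is the midpoint of YE ⇒ A = (25/7, 15/7)
through L parallel to ET: direction (-15/7, -2/7); meets AY at W = (-2/7, -6/35)
W = A + t·(Y−A) with t = -27/10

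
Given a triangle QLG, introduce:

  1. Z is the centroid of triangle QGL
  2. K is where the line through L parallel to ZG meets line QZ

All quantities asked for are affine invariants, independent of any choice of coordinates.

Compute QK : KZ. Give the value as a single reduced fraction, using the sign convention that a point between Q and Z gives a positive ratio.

Assign Q = (0, 0), L = (1, 0), G = (0, 1) — the answer is frame-independent, so this choice is without loss of generality.
1. Z is the centroid of triangle QGL ⇒ Z = (1/3, 1/3)
2. K is where the line through L parallel to ZG meets line QZ ⇒ K = (2/3, 2/3)
K = Q + t·(Z−Q) with t = 2, so QK:KZ = t:(1−t) = 2:-1

QK:KZ = -2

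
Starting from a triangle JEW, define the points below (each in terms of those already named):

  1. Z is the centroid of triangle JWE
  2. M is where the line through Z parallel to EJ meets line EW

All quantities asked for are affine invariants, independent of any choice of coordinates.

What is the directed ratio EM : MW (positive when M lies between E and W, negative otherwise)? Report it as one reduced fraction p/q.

Choose coordinates J = (0, 0), E = (1, 0), W = (0, 1).
1. Z is the centroid of triangle JWE ⇒ Z = (1/3, 1/3)
2. M is where the line through Z parallel to EJ meets line EW ⇒ M = (2/3, 1/3)
M = E + t·(W−E) with t = 1/3, so EM:MW = t:(1−t) = 1/3:2/3

EM:MW = 1/2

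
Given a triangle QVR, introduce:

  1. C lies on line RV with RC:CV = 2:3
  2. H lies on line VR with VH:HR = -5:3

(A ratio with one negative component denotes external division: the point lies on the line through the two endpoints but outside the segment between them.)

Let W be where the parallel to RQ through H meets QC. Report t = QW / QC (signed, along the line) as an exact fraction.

Work in coordinates with Q = (0, 0), V = (1, 0), R = (0, 1).
1. C lies on line RV with RC:CV = 2:3 ⇒ C = (2/5, 3/5)
2. H lies on line VR with VH:HR = -5:3 ⇒ H = (-3/2, 5/2)
through H parallel to RQ: direction (0, -1); meets QC at W = (-3/2, -9/4)
W = Q + t·(C−Q) with t = -15/4

t = -15/4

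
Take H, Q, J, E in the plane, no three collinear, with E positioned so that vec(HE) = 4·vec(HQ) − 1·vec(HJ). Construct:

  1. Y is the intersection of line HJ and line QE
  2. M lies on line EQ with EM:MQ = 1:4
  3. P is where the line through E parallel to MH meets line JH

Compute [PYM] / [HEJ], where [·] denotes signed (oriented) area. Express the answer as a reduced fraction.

[PYM]:[HEJ] = -1/3

Work in coordinates with H = (0, 0), Q = (1, 0), J = (0, 1), E = (4, -1).
1. Y is the intersection of line HJ and line QE ⇒ Y = (0, 1/3)
2. M lies on line EQ with EM:MQ = 1:4 ⇒ M = (17/5, -4/5)
3. P is where the line through E parallel to MH meets line JH ⇒ P = (0, -1/17)
2·[PYM] = -4/3, 2·[HEJ] = 4
[PYM]:[HEJ] = -4/3:4 = -1/3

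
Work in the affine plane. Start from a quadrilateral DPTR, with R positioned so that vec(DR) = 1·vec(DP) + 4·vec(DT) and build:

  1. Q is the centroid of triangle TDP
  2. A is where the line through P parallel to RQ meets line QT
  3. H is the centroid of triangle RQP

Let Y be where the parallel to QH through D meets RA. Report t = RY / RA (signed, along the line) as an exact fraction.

Work in coordinates with D = (0, 0), P = (1, 0), T = (0, 1), R = (1, 4).
1. Q is the centroid of triangle TDP ⇒ Q = (1/3, 1/3)
2. A is where the line through P parallel to RQ meets line QT ⇒ A = (13/15, -11/15)
3. H is the centroid of triangle RQP ⇒ H = (7/9, 13/9)
through D parallel to QH: direction (4/9, 10/9); meets RA at Y = (21/22, 105/44)
Y = R + t·(A−R) with t = 15/44

t = 15/44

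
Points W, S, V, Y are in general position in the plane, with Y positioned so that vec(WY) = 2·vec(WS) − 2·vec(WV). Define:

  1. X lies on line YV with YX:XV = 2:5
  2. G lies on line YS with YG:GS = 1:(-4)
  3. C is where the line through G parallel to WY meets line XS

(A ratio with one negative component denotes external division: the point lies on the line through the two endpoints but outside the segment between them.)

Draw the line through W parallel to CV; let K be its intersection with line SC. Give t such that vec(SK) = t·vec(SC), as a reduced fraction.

Work in coordinates with W = (0, 0), S = (1, 0), V = (0, 1), Y = (2, -2).
1. X lies on line YV with YX:XV = 2:5 ⇒ X = (10/7, -8/7)
2. G lies on line YS with YG:GS = 1:(-4) ⇒ G = (7/3, -8/3)
3. C is where the line through G parallel to WY meets line XS ⇒ C = (9/5, -32/15)
through W parallel to CV: direction (-9/5, 47/15); meets SC at K = (72/25, -376/75)
K = S + t·(C−S) with t = 47/20

t = 47/20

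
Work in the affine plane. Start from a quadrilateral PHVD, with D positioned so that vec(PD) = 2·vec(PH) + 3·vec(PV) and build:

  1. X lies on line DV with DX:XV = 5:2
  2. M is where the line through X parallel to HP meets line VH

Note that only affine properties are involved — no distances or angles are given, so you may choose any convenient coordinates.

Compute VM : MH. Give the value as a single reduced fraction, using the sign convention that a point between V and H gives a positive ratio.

Work in coordinates with P = (0, 0), H = (1, 0), V = (0, 1), D = (2, 3).
1. X lies on line DV with DX:XV = 5:2 ⇒ X = (4/7, 11/7)
2. M is where the line through X parallel to HP meets line VH ⇒ M = (-4/7, 11/7)
M = V + t·(H−V) with t = -4/7, so VM:MH = t:(1−t) = -4/7:11/7

VM:MH = -4/11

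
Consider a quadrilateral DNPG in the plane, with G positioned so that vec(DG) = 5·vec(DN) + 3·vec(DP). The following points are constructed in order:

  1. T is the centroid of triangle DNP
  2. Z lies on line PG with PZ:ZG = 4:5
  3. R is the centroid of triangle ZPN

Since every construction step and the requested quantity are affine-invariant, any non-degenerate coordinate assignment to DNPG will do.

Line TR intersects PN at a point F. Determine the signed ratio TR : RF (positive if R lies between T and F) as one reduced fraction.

TR:RF = -37/28

Set D = (0, 0), N = (1, 0), P = (0, 1), G = (5, 3); any affine frame gives the same invariant.
1. T is the centroid of triangle DNP ⇒ T = (1/3, 1/3)
2. Z lies on line PG with PZ:ZG = 4:5 ⇒ Z = (20/9, 17/9)
3. R is the centroid of triangle ZPN ⇒ R = (29/27, 26/27)
line TR meets PN at F = (19/37, 18/37)
R = T + t·(F−T) with t = 37/9, so TR:RF = 37/9:-28/9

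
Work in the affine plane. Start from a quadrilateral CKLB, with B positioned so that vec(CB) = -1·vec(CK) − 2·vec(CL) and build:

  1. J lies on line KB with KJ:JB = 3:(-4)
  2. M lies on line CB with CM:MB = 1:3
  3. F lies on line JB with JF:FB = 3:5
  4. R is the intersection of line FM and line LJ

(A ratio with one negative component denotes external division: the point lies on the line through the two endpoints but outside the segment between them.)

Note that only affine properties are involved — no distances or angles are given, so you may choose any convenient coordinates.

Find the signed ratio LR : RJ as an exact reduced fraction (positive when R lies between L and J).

LR:RJ = -22/9

Set C = (0, 0), K = (1, 0), L = (0, 1), B = (-1, -2); any affine frame gives the same invariant.
1. J lies on line KB with KJ:JB = 3:(-4) ⇒ J = (7, 6)
2. M lies on line CB with CM:MB = 1:3 ⇒ M = (-1/4, -1/2)
3. F lies on line JB with JF:FB = 3:5 ⇒ F = (4, 3)
4. R is the intersection of line FM and line LJ ⇒ R = (154/13, 123/13)
R = L + t·(J−L) with t = 22/13, so LR:RJ = t:(1−t) = 22/13:-9/13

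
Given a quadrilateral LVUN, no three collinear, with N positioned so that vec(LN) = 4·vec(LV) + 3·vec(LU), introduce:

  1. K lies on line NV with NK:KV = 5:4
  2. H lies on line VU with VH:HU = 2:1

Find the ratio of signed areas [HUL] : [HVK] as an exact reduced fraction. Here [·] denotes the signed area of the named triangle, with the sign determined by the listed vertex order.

[HUL]:[HVK] = 3/16

Assign L = (0, 0), V = (1, 0), U = (0, 1), N = (4, 3) — the answer is frame-independent, so this choice is without loss of generality.
1. K lies on line NV with NK:KV = 5:4 ⇒ K = (7/3, 4/3)
2. H lies on line VU with VH:HU = 2:1 ⇒ H = (1/3, 2/3)
2·[HUL] = 1/3, 2·[HVK] = 16/9
[HUL]:[HVK] = 1/3:16/9 = 3/16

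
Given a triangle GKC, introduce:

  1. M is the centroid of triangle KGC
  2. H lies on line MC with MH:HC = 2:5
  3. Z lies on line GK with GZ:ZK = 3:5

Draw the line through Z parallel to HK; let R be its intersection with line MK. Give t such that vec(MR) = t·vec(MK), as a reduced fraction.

Choose coordinates G = (0, 0), K = (1, 0), C = (0, 1).
1. M is the centroid of triangle KGC ⇒ M = (1/3, 1/3)
2. H lies on line MC with MH:HC = 2:5 ⇒ H = (5/21, 11/21)
3. Z lies on line GK with GZ:ZK = 3:5 ⇒ Z = (3/8, 0)
through Z parallel to HK: direction (16/21, -11/21); meets MK at R = (-31/24, 55/48)
R = M + t·(K−M) with t = -39/16

t = -39/16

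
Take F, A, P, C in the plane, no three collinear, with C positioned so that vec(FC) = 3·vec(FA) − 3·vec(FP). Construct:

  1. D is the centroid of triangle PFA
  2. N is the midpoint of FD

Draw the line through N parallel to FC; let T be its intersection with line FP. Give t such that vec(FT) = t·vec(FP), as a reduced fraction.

Work in coordinates with F = (0, 0), A = (1, 0), P = (0, 1), C = (3, -3).
1. D is the centroid of triangle PFA ⇒ D = (1/3, 1/3)
2. N is the midpoint of FD ⇒ N = (1/6, 1/6)
through N parallel to FC: direction (3, -3); meets FP at T = (0, 1/3)
T = F + t·(P−F) with t = 1/3

t = 1/3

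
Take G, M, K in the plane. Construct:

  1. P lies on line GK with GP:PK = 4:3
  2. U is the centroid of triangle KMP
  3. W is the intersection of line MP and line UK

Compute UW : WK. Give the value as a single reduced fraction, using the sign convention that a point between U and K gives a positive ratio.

UW:WK = -1/3

Assign G = (0, 0), M = (1, 0), K = (0, 1) — the answer is frame-independent, so this choice is without loss of generality.
1. P lies on line GK with GP:PK = 4:3 ⇒ P = (0, 4/7)
2. U is the centroid of triangle KMP ⇒ U = (1/3, 11/21)
3. W is the intersection of line MP and line UK ⇒ W = (1/2, 2/7)
W = U + t·(K−U) with t = -1/2, so UW:WK = t:(1−t) = -1/2:3/2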